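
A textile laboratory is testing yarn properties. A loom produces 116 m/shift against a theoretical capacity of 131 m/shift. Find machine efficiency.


Formula: Efficiency% = (Actual output / Theoretical output) * 100
Efficiency% = (116 / 131) * 100
Efficiency% = 0.885496 * 100 = 88.5496% ≈ 88.5%

88.5%


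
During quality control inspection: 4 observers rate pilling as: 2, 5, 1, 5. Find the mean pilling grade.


Formula: Mean = sum / count
Sum = 2 + 5 + 1 + 5 = 13
Mean = 13 / 4 = 3.3

3.3


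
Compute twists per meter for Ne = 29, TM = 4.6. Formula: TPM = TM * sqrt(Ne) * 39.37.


Formula: TPM = TM * sqrt(Ne) * 39.37
Step 1: sqrt(Ne) = sqrt(29) = 5.3852
Step 2: TM * sqrt(Ne) = 4.6 * 5.3852 = 24.7719
Step 3: TPM = 24.7719 * 39.37 = 975 twists/m

975 twists/m


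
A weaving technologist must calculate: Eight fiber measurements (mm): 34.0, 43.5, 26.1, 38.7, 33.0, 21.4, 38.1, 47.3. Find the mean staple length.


Formula: Mean = sum of lengths / count
Sum = 34.0 + 43.5 + 26.1 + 38.7 + 33.0 + 21.4 + 38.1 + 47.3
Sum = 282.1 mm
Mean = 282.1 / 8 = 35.26 mm

35.26 mm


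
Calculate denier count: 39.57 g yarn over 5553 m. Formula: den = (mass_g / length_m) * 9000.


Formula: den = (mass_g / length_m) * 9000
Substituting: den = (39.57 / 5553) * 9000
Intermediate: 39.57 / 5553 = 0.00712588 g/m
den = 0.00712588 * 9000 = 64.1 denier

64.1 denier


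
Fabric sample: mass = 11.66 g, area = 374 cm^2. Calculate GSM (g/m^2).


Formula: GSM = mass_g / area_m2
Step 1: Convert area: 374 cm^2 = 374 / 10000 = 0.0374 m^2
Step 2: GSM = 11.66 g / 0.0374 m^2 = 311.8 g/m^2

311.8 g/m^2


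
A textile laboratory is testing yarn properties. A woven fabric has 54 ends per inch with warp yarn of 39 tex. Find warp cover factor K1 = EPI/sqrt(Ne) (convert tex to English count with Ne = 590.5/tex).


Formula: K1 = EPI / sqrt(Ne), with Ne = 590.5 / tex_warp
Step 1: Ne = 590.5 / 39 = 15.141
Step 2: sqrt(Ne) = sqrt(15.141) = 3.8911
Step 3: K1 = 54 / 3.8911 = 13.9

13.9


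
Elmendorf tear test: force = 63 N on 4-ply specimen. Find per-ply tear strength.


Formula: Per-ply strength = Total force / Number of plies
Per-ply = 63 N / 4
Per-ply = 15.75 N

15.75 N


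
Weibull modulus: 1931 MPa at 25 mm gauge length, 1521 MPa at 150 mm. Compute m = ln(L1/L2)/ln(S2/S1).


Formula: m = ln(L1/L2) / ln(S2/S1)
Step 1: ln(L1/L2) = ln(25/150) = -1.79176
Step 2: S2/S1 = 1521/1931 = 0.78767
Step 3: ln(S2/S1) = ln(0.78767) = -0.23868
Step 4: m = -1.79176 / -0.23868 = 7.51

7.51 (Weibull m)


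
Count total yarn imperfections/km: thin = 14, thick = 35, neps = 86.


Formula: Total = thin places + thick places + neps
Total = 14 + 35 + 86
Total = 135 imperfections/km

135 imperfections/km


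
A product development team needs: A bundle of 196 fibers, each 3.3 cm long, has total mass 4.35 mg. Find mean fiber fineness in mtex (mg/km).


Formula: fineness (mtex) = mass (mg) / total length (km) = (mass_mg / total_length_m) * 1000
Step 1: Convert fiber length: 3.3 cm = 0.033 m
Step 2: Total fiber length = 196 * 0.033 = 6.468 m
Step 3: Linear density = 4.35 mg / 6.468 m = 0.6725 mg/m
Step 4: fineness = 0.6725 * 1000 = 672.5 mtex

672.5 mtex


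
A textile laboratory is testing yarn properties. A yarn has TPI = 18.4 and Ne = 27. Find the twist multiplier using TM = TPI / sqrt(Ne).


Formula: TM = TPI / sqrt(Ne)
Step 1: sqrt(Ne) = sqrt(27) = 5.1962
Step 2: TM = 18.4 / 5.1962 = 3.54

3.54 TM


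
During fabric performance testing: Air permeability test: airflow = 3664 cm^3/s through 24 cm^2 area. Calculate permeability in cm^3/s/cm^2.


Formula: Air Permeability = Airflow / Test Area
AP = 3664 cm^3/s / 24 cm^2
AP = 152.7 cm^3/s/cm^2

152.7 cm^3/s/cm^2


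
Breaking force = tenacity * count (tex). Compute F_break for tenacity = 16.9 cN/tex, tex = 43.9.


Formula: Breaking force = Tenacity * Linear density
F = 16.9 cN/tex * 43.9 tex
F = 741.91 cN

741.91 cN


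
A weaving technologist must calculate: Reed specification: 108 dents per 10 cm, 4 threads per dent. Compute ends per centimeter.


Formula: EPC = (dents per 10 cm * ends per dent) / 10
Step 1: Total ends per 10 cm = 108 * 4 = 432
Step 2: EPC = 432 / 10 = 43.2 ends/cm

43.2 ends/cm


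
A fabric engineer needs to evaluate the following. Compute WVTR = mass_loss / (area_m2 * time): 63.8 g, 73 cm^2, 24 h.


Formula: WVTR = mass_loss / (area * time)
Step 1: Convert area: 73 cm^2 = 0.0073 m^2
Step 2: WVTR = 63.8 g / (0.0073 m^2 * 24 h)
Step 3: WVTR = 63.8 / 0.1752 = 364.2 g/m^2/h

364.2 g/m^2/h


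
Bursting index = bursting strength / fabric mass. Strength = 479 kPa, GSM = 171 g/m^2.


Formula: Bursting Index = Bursting Strength / Fabric GSM
BI = 479 kPa / 171 g/m^2
BI = 2.801 kPa/(g/m^2)

2.801 kPa/(g/m^2)


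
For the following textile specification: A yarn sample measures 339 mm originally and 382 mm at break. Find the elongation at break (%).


Formula: Elongation (%) = ((L_break - L0) / L0) * 100
Step 1: Extension = 382 - 339 = 43 mm
Step 2: Elongation = (43 / 339) * 100
Step 3: Elongation = 0.126844 * 100 = 12.6844% ≈ 12.7%

12.7%


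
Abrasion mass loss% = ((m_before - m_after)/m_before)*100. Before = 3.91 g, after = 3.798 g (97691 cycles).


Formula: Mass loss% = ((m_before - m_after) / m_before) * 100
Step 1: Mass loss = 3.91 - 3.798 = 0.112 g
Step 2: Ratio = 0.112 / 3.91 = 0.0286445
Step 3: Mass loss% = 0.0286445 * 100 = 2.86445% ≈ 2.86%

2.86%


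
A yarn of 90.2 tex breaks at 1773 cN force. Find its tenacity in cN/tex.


Formula: Tenacity = Breaking force / Linear density
Tenacity = 1773 cN / 90.2 tex
Tenacity = 19.66 cN/tex

19.66 cN/tex


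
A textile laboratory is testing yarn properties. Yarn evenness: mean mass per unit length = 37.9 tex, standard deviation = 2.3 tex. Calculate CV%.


Formula: CV% = (standard deviation / mean) * 100
Step 1: Ratio = 2.3 / 37.9 = 0.060686
Step 2: CV% = 0.060686 * 100 = 6.0686% ≈ 6.1%

6.1%


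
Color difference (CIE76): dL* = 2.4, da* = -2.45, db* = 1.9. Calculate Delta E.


Formula: Delta E = sqrt(dL*^2 + da*^2 + db*^2)
Step 1: dL*^2 = 2.4^2 = 5.76
Step 2: da*^2 = (-2.45)^2 = 6.0025
Step 3: db*^2 = 1.9^2 = 3.61
Step 4: Sum = 5.76 + 6.0025 + 3.61 = 15.3725
Step 5: Delta E = sqrt(15.3725) = 3.92

3.92 Delta E


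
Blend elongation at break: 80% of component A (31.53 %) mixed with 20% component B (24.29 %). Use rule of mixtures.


Formula: Blend property = (fraction_A * property_A) + (fraction_B * property_B)
Step 1: Contribution A = 80/100 * 31.53 % = 25.224 %
Step 2: Contribution B = 20/100 * 24.29 % = 4.858 %
Step 3: Blend elongation at break = 25.224 + 4.858 = 30.082 %

30.082 %


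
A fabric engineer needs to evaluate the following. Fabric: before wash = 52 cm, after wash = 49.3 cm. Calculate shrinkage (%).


Formula: Shrinkage% = ((L_before - L_after) / L_before) * 100
Step 1: Shrinkage = 52 - 49.3 = 2.7 cm
Step 2: Shrinkage% = (2.7 / 52) * 100
Step 3: Shrinkage% = 0.051923 * 100 = 5.1923% ≈ 5.2%

5.2%


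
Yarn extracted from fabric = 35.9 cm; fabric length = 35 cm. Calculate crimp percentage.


Formula: Crimp% = ((L_yarn - L_fabric) / L_fabric) * 100
Step 1: Extension = 35.9 - 35 = 0.9 cm
Step 2: Crimp% = (0.9 / 35) * 100
Step 3: Crimp% = 0.025714 * 100 = 2.5714% ≈ 2.6%

2.6%


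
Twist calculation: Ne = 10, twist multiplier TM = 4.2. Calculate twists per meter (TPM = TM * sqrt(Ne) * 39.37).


Formula: TPM = TM * sqrt(Ne) * 39.37
Step 1: sqrt(Ne) = sqrt(10) = 3.1623
Step 2: TM * sqrt(Ne) = 4.2 * 3.1623 = 13.2817
Step 3: TPM = 13.2817 * 39.37 = 523 twists/m

523 twists/m


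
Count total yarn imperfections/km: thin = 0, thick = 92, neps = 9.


Formula: Total = thin places + thick places + neps
Total = 0 + 92 + 9
Total = 101 imperfections/km

101 imperfections/km


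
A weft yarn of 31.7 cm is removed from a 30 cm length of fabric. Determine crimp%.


Formula: Crimp% = ((L_yarn - L_fabric) / L_fabric) * 100
Step 1: Extension = 31.7 - 30 = 1.7 cm
Step 2: Crimp% = (1.7 / 30) * 100
Step 3: Crimp% = 0.056667 * 100 = 5.6667% ≈ 5.7%

5.7%


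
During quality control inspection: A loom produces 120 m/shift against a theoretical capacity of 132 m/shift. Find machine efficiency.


Formula: Efficiency% = (Actual output / Theoretical output) * 100
Efficiency% = (120 / 132) * 100
Efficiency% = 0.909091 * 100 = 90.9091% ≈ 90.9%

90.9%


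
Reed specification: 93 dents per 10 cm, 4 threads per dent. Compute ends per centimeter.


Formula: EPC = (dents per 10 cm * ends per dent) / 10
Step 1: Total ends per 10 cm = 93 * 4 = 372
Step 2: EPC = 372 / 10 = 37.2 ends/cm

37.2 ends/cm


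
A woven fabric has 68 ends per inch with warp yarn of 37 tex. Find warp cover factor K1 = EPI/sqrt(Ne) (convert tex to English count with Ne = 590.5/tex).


Formula: K1 = EPI / sqrt(Ne), with Ne = 590.5 / tex_warp
Step 1: Ne = 590.5 / 37 = 15.959
Step 2: sqrt(Ne) = sqrt(15.959) = 3.9949
Step 3: K1 = 68 / 3.9949 = 17.0

17.0


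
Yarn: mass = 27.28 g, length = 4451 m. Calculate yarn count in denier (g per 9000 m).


Formula: den = (mass_g / length_m) * 9000
Substituting: den = (27.28 / 4451) * 9000
Intermediate: 27.28 / 4451 = 0.00612896 g/m
den = 0.00612896 * 9000 = 55.2 denier

55.2 denier


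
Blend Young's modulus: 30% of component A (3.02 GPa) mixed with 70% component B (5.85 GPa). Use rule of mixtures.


Formula: Blend property = (fraction_A * property_A) + (fraction_B * property_B)
Step 1: Contribution A = 30/100 * 3.02 GPa = 0.906 GPa
Step 2: Contribution B = 70/100 * 5.85 GPa = 4.095 GPa
Step 3: Blend Young's modulus = 0.906 + 4.095 = 5.001 GPa

5.001 GPa


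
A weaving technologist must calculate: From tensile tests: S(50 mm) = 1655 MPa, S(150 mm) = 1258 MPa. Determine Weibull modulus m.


Formula: m = ln(L1/L2) / ln(S2/S1)
Step 1: ln(L1/L2) = ln(50/150) = -1.09861
Step 2: S2/S1 = 1258/1655 = 0.76012
Step 3: ln(S2/S1) = ln(0.76012) = -0.27428
Step 4: m = -1.09861 / -0.27428 = 4.01

4.01 (Weibull m)


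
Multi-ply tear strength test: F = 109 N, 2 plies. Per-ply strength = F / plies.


Formula: Per-ply strength = Total force / Number of plies
Per-ply = 109 N / 2
Per-ply = 54.5 N

54.5 N


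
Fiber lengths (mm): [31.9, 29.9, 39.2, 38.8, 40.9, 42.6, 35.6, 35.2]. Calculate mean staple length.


Formula: Mean = sum of lengths / count
Sum = 31.9 + 29.9 + 39.2 + 38.8 + 40.9 + 42.6 + 35.6 + 35.2
Sum = 294.1 mm
Mean = 294.1 / 8 = 36.76 mm

36.76 mm


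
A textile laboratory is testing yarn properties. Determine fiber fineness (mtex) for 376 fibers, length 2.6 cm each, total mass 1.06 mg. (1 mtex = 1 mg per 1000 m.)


Formula: fineness (mtex) = mass (mg) / total length (km) = (mass_mg / total_length_m) * 1000
Step 1: Convert fiber length: 2.6 cm = 0.026 m
Step 2: Total fiber length = 376 * 0.026 = 9.776 m
Step 3: Linear density = 1.06 mg / 9.776 m = 0.1084 mg/m
Step 4: fineness = 0.1084 * 1000 = 108.4 mtex

108.4 mtex


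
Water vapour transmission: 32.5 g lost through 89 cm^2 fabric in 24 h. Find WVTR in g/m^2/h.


Formula: WVTR = mass_loss / (area * time)
Step 1: Convert area: 89 cm^2 = 0.0089 m^2
Step 2: WVTR = 32.5 g / (0.0089 m^2 * 24 h)
Step 3: WVTR = 32.5 / 0.2136 = 152.2 g/m^2/h

152.2 g/m^2/h


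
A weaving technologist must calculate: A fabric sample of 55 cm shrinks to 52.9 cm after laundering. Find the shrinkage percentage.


Formula: Shrinkage% = ((L_before - L_after) / L_before) * 100
Step 1: Shrinkage = 55 - 52.9 = 2.1 cm
Step 2: Shrinkage% = (2.1 / 55) * 100
Step 3: Shrinkage% = 0.038182 * 100 = 3.8182% ≈ 3.8%

3.8%


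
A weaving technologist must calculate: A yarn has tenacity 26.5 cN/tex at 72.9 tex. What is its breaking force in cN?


Formula: Breaking force = Tenacity * Linear density
F = 26.5 cN/tex * 72.9 tex
F = 1931.85 cN

1931.85 cN


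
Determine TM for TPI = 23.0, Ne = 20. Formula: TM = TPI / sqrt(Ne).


Formula: TM = TPI / sqrt(Ne)
Step 1: sqrt(Ne) = sqrt(20) = 4.4721
Step 2: TM = 23.0 / 4.4721 = 5.14

5.14 TM


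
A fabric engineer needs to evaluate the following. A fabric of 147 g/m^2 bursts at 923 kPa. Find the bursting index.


Formula: Bursting Index = Bursting Strength / Fabric GSM
BI = 923 kPa / 147 g/m^2
BI = 6.279 kPa/(g/m^2)

6.279 kPa/(g/m^2)


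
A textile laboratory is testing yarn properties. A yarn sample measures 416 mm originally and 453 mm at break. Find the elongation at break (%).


Formula: Elongation (%) = ((L_break - L0) / L0) * 100
Step 1: Extension = 453 - 416 = 37 mm
Step 2: Elongation = (37 / 416) * 100
Step 3: Elongation = 0.088942 * 100 = 8.8942% ≈ 8.9%

8.9%


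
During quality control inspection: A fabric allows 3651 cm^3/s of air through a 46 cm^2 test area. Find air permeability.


Formula: Air Permeability = Airflow / Test Area
AP = 3651 cm^3/s / 46 cm^2
AP = 79.4 cm^3/s/cm^2

79.4 cm^3/s/cm^2


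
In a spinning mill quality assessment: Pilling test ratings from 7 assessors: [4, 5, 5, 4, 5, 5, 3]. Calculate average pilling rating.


Formula: Mean = sum / count
Sum = 4 + 5 + 5 + 4 + 5 + 5 + 3 = 31
Mean = 31 / 7 = 4.4

4.4


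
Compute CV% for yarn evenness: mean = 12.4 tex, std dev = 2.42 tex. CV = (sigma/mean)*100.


Formula: CV% = (standard deviation / mean) * 100
Step 1: Ratio = 2.42 / 12.4 = 0.195161
Step 2: CV% = 0.195161 * 100 = 19.5161% ≈ 19.5%

19.5%


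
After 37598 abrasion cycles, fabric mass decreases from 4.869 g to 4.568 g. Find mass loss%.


Formula: Mass loss% = ((m_before - m_after) / m_before) * 100
Step 1: Mass loss = 4.869 - 4.568 = 0.301 g
Step 2: Ratio = 0.301 / 4.869 = 0.0618197
Step 3: Mass loss% = 0.0618197 * 100 = 6.18197% ≈ 6.18%

6.18%


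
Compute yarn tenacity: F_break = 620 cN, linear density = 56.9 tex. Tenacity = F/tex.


Formula: Tenacity = Breaking force / Linear density
Tenacity = 620 cN / 56.9 tex
Tenacity = 10.90 cN/tex

10.90 cN/tex


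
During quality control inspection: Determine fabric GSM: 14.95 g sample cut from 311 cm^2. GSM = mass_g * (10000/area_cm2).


Formula: GSM = mass_g / area_m2
Step 1: Convert area: 311 cm^2 = 311 / 10000 = 0.0311 m^2
Step 2: GSM = 14.95 g / 0.0311 m^2 = 480.7 g/m^2

480.7 g/m^2


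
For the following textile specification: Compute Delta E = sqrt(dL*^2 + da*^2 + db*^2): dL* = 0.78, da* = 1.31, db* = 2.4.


Formula: Delta E = sqrt(dL*^2 + da*^2 + db*^2)
Step 1: dL*^2 = 0.78^2 = 0.6084
Step 2: da*^2 = 1.31^2 = 1.7161
Step 3: db*^2 = 2.4^2 = 5.76
Step 4: Sum = 0.6084 + 1.7161 + 5.76 = 8.0845
Step 5: Delta E = sqrt(8.0845) = 2.84

2.84 Delta E


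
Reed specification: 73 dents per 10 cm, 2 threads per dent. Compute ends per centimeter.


Formula: EPC = (dents per 10 cm * ends per dent) / 10
Step 1: Total ends per 10 cm = 73 * 2 = 146
Step 2: EPC = 146 / 10 = 14.6 ends/cm

14.6 ends/cm


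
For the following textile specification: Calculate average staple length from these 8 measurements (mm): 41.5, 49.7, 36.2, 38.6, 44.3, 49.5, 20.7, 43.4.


Formula: Mean = sum of lengths / count
Sum = 41.5 + 49.7 + 36.2 + 38.6 + 44.3 + 49.5 + 20.7 + 43.4
Sum = 323.9 mm
Mean = 323.9 / 8 = 40.49 mm

40.49 mm


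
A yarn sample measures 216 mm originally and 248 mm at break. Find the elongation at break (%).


Formula: Elongation (%) = ((L_break - L0) / L0) * 100
Step 1: Extension = 248 - 216 = 32 mm
Step 2: Elongation = (32 / 216) * 100
Step 3: Elongation = 0.148148 * 100 = 14.8148% ≈ 14.8%

14.8%


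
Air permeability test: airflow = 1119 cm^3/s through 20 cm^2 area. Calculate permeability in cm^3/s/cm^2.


Formula: Air Permeability = Airflow / Test Area
AP = 1119 cm^3/s / 20 cm^2
AP = 56.0 cm^3/s/cm^2

56.0 cm^3/s/cm^2


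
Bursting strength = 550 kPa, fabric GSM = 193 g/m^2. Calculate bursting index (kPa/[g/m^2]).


Formula: Bursting Index = Bursting Strength / Fabric GSM
BI = 550 kPa / 193 g/m^2
BI = 2.850 kPa/(g/m^2)

2.850 kPa/(g/m^2)


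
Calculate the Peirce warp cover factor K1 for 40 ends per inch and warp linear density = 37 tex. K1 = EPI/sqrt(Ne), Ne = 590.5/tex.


Formula: K1 = EPI / sqrt(Ne), with Ne = 590.5 / tex_warp
Step 1: Ne = 590.5 / 37 = 15.959
Step 2: sqrt(Ne) = sqrt(15.959) = 3.9949
Step 3: K1 = 40 / 3.9949 = 10.0

10.0


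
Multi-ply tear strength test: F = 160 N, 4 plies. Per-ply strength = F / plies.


Formula: Per-ply strength = Total force / Number of plies
Per-ply = 160 N / 4
Per-ply = 40 N

40 N


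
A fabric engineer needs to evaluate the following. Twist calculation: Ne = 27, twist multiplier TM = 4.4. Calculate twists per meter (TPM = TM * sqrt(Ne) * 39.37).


Formula: TPM = TM * sqrt(Ne) * 39.37
Step 1: sqrt(Ne) = sqrt(27) = 5.1962
Step 2: TM * sqrt(Ne) = 4.4 * 5.1962 = 22.8633
Step 3: TPM = 22.8633 * 39.37 = 900 twists/m

900 twists/m


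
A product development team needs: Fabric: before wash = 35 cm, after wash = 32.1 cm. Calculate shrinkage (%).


Formula: Shrinkage% = ((L_before - L_after) / L_before) * 100
Step 1: Shrinkage = 35 - 32.1 = 2.9 cm
Step 2: Shrinkage% = (2.9 / 35) * 100
Step 3: Shrinkage% = 0.082857 * 100 = 8.2857% ≈ 8.3%

8.3%


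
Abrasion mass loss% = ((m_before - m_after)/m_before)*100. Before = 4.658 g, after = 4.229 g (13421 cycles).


Formula: Mass loss% = ((m_before - m_after) / m_before) * 100
Step 1: Mass loss = 4.658 - 4.229 = 0.429 g
Step 2: Ratio = 0.429 / 4.658 = 0.0920996
Step 3: Mass loss% = 0.0920996 * 100 = 9.20996% ≈ 9.21%

9.21%


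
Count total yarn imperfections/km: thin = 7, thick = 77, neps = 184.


Formula: Total = thin places + thick places + neps
Total = 7 + 77 + 184
Total = 268 imperfections/km

268 imperfections/km


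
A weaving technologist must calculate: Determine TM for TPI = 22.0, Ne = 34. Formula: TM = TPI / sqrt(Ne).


Formula: TM = TPI / sqrt(Ne)
Step 1: sqrt(Ne) = sqrt(34) = 5.831
Step 2: TM = 22.0 / 5.831 = 3.77

3.77 TM


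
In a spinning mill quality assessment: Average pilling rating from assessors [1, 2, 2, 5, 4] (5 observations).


Formula: Mean = sum / count
Sum = 1 + 2 + 2 + 5 + 4 = 14
Mean = 14 / 5 = 2.8

2.8


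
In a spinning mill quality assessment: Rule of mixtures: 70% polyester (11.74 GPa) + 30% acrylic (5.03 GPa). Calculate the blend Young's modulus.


Formula: Blend property = (fraction_A * property_A) + (fraction_B * property_B)
Step 1: Contribution A = 70/100 * 11.74 GPa = 8.218 GPa
Step 2: Contribution B = 30/100 * 5.03 GPa = 1.509 GPa
Step 3: Blend Young's modulus = 8.218 + 1.509 = 9.727 GPa

9.727 GPa


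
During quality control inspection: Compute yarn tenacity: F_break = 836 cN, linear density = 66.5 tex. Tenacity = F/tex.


Formula: Tenacity = Breaking force / Linear density
Tenacity = 836 cN / 66.5 tex
Tenacity = 12.57 cN/tex

12.57 cN/tex


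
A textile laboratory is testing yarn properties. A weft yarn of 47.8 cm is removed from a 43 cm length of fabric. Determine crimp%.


Formula: Crimp% = ((L_yarn - L_fabric) / L_fabric) * 100
Step 1: Extension = 47.8 - 43 = 4.8 cm
Step 2: Crimp% = (4.8 / 43) * 100
Step 3: Crimp% = 0.111628 * 100 = 11.1628% ≈ 11.2%

11.2%


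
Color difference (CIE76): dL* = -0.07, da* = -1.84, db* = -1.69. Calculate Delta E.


Formula: Delta E = sqrt(dL*^2 + da*^2 + db*^2)
Step 1: dL*^2 = (-0.07)^2 = 0.0049
Step 2: da*^2 = (-1.84)^2 = 3.3856
Step 3: db*^2 = (-1.69)^2 = 2.8561
Step 4: Sum = 0.0049 + 3.3856 + 2.8561 = 6.2466
Step 5: Delta E = sqrt(6.2466) = 2.5

2.5 Delta E


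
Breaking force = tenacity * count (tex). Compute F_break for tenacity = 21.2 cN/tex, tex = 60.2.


Formula: Breaking force = Tenacity * Linear density
F = 21.2 cN/tex * 60.2 tex
F = 1276.24 cN

1276.24 cN


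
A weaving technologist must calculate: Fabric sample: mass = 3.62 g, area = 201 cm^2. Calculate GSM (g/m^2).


Formula: GSM = mass_g / area_m2
Step 1: Convert area: 201 cm^2 = 201 / 10000 = 0.0201 m^2
Step 2: GSM = 3.62 g / 0.0201 m^2 = 180.1 g/m^2

180.1 g/m^2


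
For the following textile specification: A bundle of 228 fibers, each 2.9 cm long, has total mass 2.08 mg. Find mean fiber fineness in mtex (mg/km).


Formula: fineness (mtex) = mass (mg) / total length (km) = (mass_mg / total_length_m) * 1000
Step 1: Convert fiber length: 2.9 cm = 0.029 m
Step 2: Total fiber length = 228 * 0.029 = 6.612 m
Step 3: Linear density = 2.08 mg / 6.612 m = 0.3146 mg/m
Step 4: fineness = 0.3146 * 1000 = 314.6 mtex

314.6 mtex


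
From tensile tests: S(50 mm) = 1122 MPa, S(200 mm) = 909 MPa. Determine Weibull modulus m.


Formula: m = ln(L1/L2) / ln(S2/S1)
Step 1: ln(L1/L2) = ln(50/200) = -1.38629
Step 2: S2/S1 = 909/1122 = 0.81016
Step 3: ln(S2/S1) = ln(0.81016) = -0.21052
Step 4: m = -1.38629 / -0.21052 = 6.59

6.59 (Weibull m)


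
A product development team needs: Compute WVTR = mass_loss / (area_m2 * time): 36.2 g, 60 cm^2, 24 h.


Formula: WVTR = mass_loss / (area * time)
Step 1: Convert area: 60 cm^2 = 0.006 m^2
Step 2: WVTR = 36.2 g / (0.006 m^2 * 24 h)
Step 3: WVTR = 36.2 / 0.144 = 251.4 g/m^2/h

251.4 g/m^2/h


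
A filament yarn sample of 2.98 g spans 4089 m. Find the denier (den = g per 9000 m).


Formula: den = (mass_g / length_m) * 9000
Substituting: den = (2.98 / 4089) * 9000
Intermediate: 2.98 / 4089 = 0.00072878 g/m
den = 0.00072878 * 9000 = 6.6 denier

6.6 denier


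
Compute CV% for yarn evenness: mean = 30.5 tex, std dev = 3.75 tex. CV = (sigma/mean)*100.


Formula: CV% = (standard deviation / mean) * 100
Step 1: Ratio = 3.75 / 30.5 = 0.122951
Step 2: CV% = 0.122951 * 100 = 12.2951% ≈ 12.3%

12.3%


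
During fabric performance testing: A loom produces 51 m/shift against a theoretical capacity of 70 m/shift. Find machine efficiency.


Formula: Efficiency% = (Actual output / Theoretical output) * 100
Efficiency% = (51 / 70) * 100
Efficiency% = 0.728571 * 100 = 72.8571% ≈ 72.9%

72.9%


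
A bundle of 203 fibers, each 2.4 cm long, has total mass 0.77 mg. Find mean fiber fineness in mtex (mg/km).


Formula: fineness (mtex) = mass (mg) / total length (km) = (mass_mg / total_length_m) * 1000
Step 1: Convert fiber length: 2.4 cm = 0.024 m
Step 2: Total fiber length = 203 * 0.024 = 4.872 m
Step 3: Linear density = 0.77 mg / 4.872 m = 0.1580 mg/m
Step 4: fineness = 0.1580 * 1000 = 158.0 mtex

158.0 mtex


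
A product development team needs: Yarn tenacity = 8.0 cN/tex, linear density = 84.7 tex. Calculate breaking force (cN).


Formula: Breaking force = Tenacity * Linear density
F = 8.0 cN/tex * 84.7 tex
F = 677.60 cN

677.60 cN


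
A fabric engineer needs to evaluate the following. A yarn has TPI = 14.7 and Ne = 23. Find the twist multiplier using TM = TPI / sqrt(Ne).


Formula: TM = TPI / sqrt(Ne)
Step 1: sqrt(Ne) = sqrt(23) = 4.7958
Step 2: TM = 14.7 / 4.7958 = 3.07

3.07 TM


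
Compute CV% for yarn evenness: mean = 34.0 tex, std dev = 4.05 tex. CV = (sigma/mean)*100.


Formula: CV% = (standard deviation / mean) * 100
Step 1: Ratio = 4.05 / 34.0 = 0.119118
Step 2: CV% = 0.119118 * 100 = 11.9118% ≈ 11.9%

11.9%


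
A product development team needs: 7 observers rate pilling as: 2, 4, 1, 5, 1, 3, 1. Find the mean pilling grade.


Formula: Mean = sum / count
Sum = 2 + 4 + 1 + 5 + 1 + 3 + 1 = 17
Mean = 17 / 7 = 2.4

2.4


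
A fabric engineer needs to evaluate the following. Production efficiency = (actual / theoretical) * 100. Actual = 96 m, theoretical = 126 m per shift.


Formula: Efficiency% = (Actual output / Theoretical output) * 100
Efficiency% = (96 / 126) * 100
Efficiency% = 0.761905 * 100 = 76.1905% ≈ 76.2%

76.2%


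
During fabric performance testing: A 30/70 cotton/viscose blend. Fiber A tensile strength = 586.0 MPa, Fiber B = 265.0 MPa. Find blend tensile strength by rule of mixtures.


Formula: Blend property = (fraction_A * property_A) + (fraction_B * property_B)
Step 1: Contribution A = 30/100 * 586.0 MPa = 175.8 MPa
Step 2: Contribution B = 70/100 * 265.0 MPa = 185.5 MPa
Step 3: Blend tensile strength = 175.8 + 185.5 = 361.3 MPa

361.3 MPa


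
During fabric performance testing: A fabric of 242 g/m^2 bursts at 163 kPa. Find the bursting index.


Formula: Bursting Index = Bursting Strength / Fabric GSM
BI = 163 kPa / 242 g/m^2
BI = 0.674 kPa/(g/m^2)

0.674 kPa/(g/m^2)


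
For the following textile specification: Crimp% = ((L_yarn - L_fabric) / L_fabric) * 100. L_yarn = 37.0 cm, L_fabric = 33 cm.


Formula: Crimp% = ((L_yarn - L_fabric) / L_fabric) * 100
Step 1: Extension = 37.0 - 33 = 4.0 cm
Step 2: Crimp% = (4.0 / 33) * 100
Step 3: Crimp% = 0.121212 * 100 = 12.1212% ≈ 12.1%

12.1%


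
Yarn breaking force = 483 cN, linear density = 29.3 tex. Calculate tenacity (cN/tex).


Formula: Tenacity = Breaking force / Linear density
Tenacity = 483 cN / 29.3 tex
Tenacity = 16.48 cN/tex

16.48 cN/tex


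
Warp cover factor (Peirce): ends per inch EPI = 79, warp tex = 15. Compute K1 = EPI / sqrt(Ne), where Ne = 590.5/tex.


Formula: K1 = EPI / sqrt(Ne), with Ne = 590.5 / tex_warp
Step 1: Ne = 590.5 / 15 = 39.367
Step 2: sqrt(Ne) = sqrt(39.367) = 6.2743
Step 3: K1 = 79 / 6.2743 = 12.6

12.6


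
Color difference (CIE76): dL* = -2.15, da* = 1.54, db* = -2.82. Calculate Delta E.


Formula: Delta E = sqrt(dL*^2 + da*^2 + db*^2)
Step 1: dL*^2 = (-2.15)^2 = 4.6225
Step 2: da*^2 = 1.54^2 = 2.3716
Step 3: db*^2 = (-2.82)^2 = 7.9524
Step 4: Sum = 4.6225 + 2.3716 + 7.9524 = 14.9465
Step 5: Delta E = sqrt(14.9465) = 3.87

3.87 Delta E


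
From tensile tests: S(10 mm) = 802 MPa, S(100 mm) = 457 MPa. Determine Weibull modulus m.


Formula: m = ln(L1/L2) / ln(S2/S1)
Step 1: ln(L1/L2) = ln(10/100) = -2.30259
Step 2: S2/S1 = 457/802 = 0.56983
Step 3: ln(S2/S1) = ln(0.56983) = -0.56242
Step 4: m = -2.30259 / -0.56242 = 4.09

4.09 (Weibull m)


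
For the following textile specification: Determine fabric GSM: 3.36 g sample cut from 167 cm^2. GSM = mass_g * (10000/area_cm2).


Formula: GSM = mass_g / area_m2
Step 1: Convert area: 167 cm^2 = 167 / 10000 = 0.0167 m^2
Step 2: GSM = 3.36 g / 0.0167 m^2 = 201.2 g/m^2

201.2 g/m^2


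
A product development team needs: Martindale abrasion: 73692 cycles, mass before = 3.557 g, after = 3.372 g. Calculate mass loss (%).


Formula: Mass loss% = ((m_before - m_after) / m_before) * 100
Step 1: Mass loss = 3.557 - 3.372 = 0.185 g
Step 2: Ratio = 0.185 / 3.557 = 0.0520101
Step 3: Mass loss% = 0.0520101 * 100 = 5.20101% ≈ 5.20%

5.20%


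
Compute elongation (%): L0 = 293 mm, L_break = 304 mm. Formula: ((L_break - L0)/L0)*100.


Formula: Elongation (%) = ((L_break - L0) / L0) * 100
Step 1: Extension = 304 - 293 = 11 mm
Step 2: Elongation = (11 / 293) * 100
Step 3: Elongation = 0.037543 * 100 = 3.7543% ≈ 3.8%

3.8%


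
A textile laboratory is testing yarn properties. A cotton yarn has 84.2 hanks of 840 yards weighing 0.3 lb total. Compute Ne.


Formula: Ne = hanks / mass_lb
Substituting: Ne = 84.2 / 0.3
Ne = 280.7

280.7 Ne


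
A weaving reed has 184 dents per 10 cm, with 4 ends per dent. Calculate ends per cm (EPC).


Formula: EPC = (dents per 10 cm * ends per dent) / 10
Step 1: Total ends per 10 cm = 184 * 4 = 736
Step 2: EPC = 736 / 10 = 73.6 ends/cm

73.6 ends/cm


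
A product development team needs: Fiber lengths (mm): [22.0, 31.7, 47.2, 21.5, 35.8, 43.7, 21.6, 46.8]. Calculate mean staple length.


Formula: Mean = sum of lengths / count
Sum = 22.0 + 31.7 + 47.2 + 21.5 + 35.8 + 43.7 + 21.6 + 46.8
Sum = 270.3 mm
Mean = 270.3 / 8 = 33.79 mm

33.79 mm


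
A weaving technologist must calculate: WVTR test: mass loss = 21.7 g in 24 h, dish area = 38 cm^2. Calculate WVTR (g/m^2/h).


Formula: WVTR = mass_loss / (area * time)
Step 1: Convert area: 38 cm^2 = 0.0038 m^2
Step 2: WVTR = 21.7 g / (0.0038 m^2 * 24 h)
Step 3: WVTR = 21.7 / 0.0912 = 237.9 g/m^2/h

237.9 g/m^2/h


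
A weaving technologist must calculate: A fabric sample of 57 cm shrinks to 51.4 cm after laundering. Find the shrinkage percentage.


Formula: Shrinkage% = ((L_before - L_after) / L_before) * 100
Step 1: Shrinkage = 57 - 51.4 = 5.6 cm
Step 2: Shrinkage% = (5.6 / 57) * 100
Step 3: Shrinkage% = 0.098246 * 100 = 9.8246% ≈ 9.8%

9.8%


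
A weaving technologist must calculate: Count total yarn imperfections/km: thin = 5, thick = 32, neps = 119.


Formula: Total = thin places + thick places + neps
Total = 5 + 32 + 119
Total = 156 imperfections/km

156 imperfections/km


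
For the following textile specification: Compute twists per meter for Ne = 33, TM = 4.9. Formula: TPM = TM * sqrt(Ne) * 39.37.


Formula: TPM = TM * sqrt(Ne) * 39.37
Step 1: sqrt(Ne) = sqrt(33) = 5.7446
Step 2: TM * sqrt(Ne) = 4.9 * 5.7446 = 28.1485
Step 3: TPM = 28.1485 * 39.37 = 1108 twists/m

1108 twists/m


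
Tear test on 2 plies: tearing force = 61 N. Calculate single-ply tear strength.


Formula: Per-ply strength = Total force / Number of plies
Per-ply = 61 N / 2
Per-ply = 30.5 N

30.5 N


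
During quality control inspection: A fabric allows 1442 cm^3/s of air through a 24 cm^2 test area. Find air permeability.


Formula: Air Permeability = Airflow / Test Area
AP = 1442 cm^3/s / 24 cm^2
AP = 60.1 cm^3/s/cm^2

60.1 cm^3/s/cm^2


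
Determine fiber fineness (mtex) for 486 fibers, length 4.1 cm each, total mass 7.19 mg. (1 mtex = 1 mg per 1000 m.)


Formula: fineness (mtex) = mass (mg) / total length (km) = (mass_mg / total_length_m) * 1000
Step 1: Convert fiber length: 4.1 cm = 0.041 m
Step 2: Total fiber length = 486 * 0.041 = 19.926 m
Step 3: Linear density = 7.19 mg / 19.926 m = 0.3608 mg/m
Step 4: fineness = 0.3608 * 1000 = 360.8 mtex

360.8 mtex


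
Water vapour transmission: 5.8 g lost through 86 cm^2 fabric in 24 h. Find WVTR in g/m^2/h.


Formula: WVTR = mass_loss / (area * time)
Step 1: Convert area: 86 cm^2 = 0.0086 m^2
Step 2: WVTR = 5.8 g / (0.0086 m^2 * 24 h)
Step 3: WVTR = 5.8 / 0.2064 = 28.1 g/m^2/h

28.1 g/m^2/h


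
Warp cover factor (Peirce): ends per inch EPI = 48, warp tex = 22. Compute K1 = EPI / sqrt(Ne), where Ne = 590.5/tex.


Formula: K1 = EPI / sqrt(Ne), with Ne = 590.5 / tex_warp
Step 1: Ne = 590.5 / 22 = 26.841
Step 2: sqrt(Ne) = sqrt(26.841) = 5.1808
Step 3: K1 = 48 / 5.1808 = 9.3

9.3


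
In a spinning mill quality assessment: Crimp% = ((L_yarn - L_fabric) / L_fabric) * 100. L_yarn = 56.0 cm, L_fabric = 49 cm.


Formula: Crimp% = ((L_yarn - L_fabric) / L_fabric) * 100
Step 1: Extension = 56.0 - 49 = 7.0 cm
Step 2: Crimp% = (7.0 / 49) * 100
Step 3: Crimp% = 0.142857 * 100 = 14.2857% ≈ 14.3%

14.3%


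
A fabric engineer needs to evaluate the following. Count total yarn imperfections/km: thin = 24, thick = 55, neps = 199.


Formula: Total = thin places + thick places + neps
Total = 24 + 55 + 199
Total = 278 imperfections/km

278 imperfections/km


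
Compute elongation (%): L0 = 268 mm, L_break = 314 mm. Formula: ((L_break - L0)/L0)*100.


Formula: Elongation (%) = ((L_break - L0) / L0) * 100
Step 1: Extension = 314 - 268 = 46 mm
Step 2: Elongation = (46 / 268) * 100
Step 3: Elongation = 0.171642 * 100 = 17.1642% ≈ 17.2%

17.2%


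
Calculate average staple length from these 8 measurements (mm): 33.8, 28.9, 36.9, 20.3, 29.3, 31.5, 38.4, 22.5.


Formula: Mean = sum of lengths / count
Sum = 33.8 + 28.9 + 36.9 + 20.3 + 29.3 + 31.5 + 38.4 + 22.5
Sum = 241.6 mm
Mean = 241.6 / 8 = 30.20 mm

30.20 mm


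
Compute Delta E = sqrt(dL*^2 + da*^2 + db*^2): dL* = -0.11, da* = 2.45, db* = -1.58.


Formula: Delta E = sqrt(dL*^2 + da*^2 + db*^2)
Step 1: dL*^2 = (-0.11)^2 = 0.0121
Step 2: da*^2 = 2.45^2 = 6.0025
Step 3: db*^2 = (-1.58)^2 = 2.4964
Step 4: Sum = 0.0121 + 6.0025 + 2.4964 = 8.511
Step 5: Delta E = sqrt(8.511) = 2.92

2.92 Delta E


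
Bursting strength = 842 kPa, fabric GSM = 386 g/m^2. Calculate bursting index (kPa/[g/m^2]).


Formula: Bursting Index = Bursting Strength / Fabric GSM
BI = 842 kPa / 386 g/m^2
BI = 2.181 kPa/(g/m^2)

2.181 kPa/(g/m^2)


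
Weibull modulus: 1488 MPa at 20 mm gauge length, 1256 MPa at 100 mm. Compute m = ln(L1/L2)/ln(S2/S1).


Formula: m = ln(L1/L2) / ln(S2/S1)
Step 1: ln(L1/L2) = ln(20/100) = -1.60944
Step 2: S2/S1 = 1256/1488 = 0.84409
Step 3: ln(S2/S1) = ln(0.84409) = -0.16950
Step 4: m = -1.60944 / -0.16950 = 9.50

9.50 (Weibull m)


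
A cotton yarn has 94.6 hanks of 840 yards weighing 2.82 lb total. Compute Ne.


Formula: Ne = hanks / mass_lb
Substituting: Ne = 94.6 / 2.82
Ne = 33.5

33.5 Ne


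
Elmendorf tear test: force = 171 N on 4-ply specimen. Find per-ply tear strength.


Formula: Per-ply strength = Total force / Number of plies
Per-ply = 171 N / 4
Per-ply = 42.75 N

42.75 N


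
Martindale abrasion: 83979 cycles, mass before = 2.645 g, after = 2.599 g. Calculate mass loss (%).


Formula: Mass loss% = ((m_before - m_after) / m_before) * 100
Step 1: Mass loss = 2.645 - 2.599 = 0.046 g
Step 2: Ratio = 0.046 / 2.645 = 0.0173913
Step 3: Mass loss% = 0.0173913 * 100 = 1.73913% ≈ 1.74%

1.74%


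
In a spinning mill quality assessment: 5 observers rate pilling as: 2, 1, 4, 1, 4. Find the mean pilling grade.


Formula: Mean = sum / count
Sum = 2 + 1 + 4 + 1 + 4 = 12
Mean = 12 / 5 = 2.4

2.4


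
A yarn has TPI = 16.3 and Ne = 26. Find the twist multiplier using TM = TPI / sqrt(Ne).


Formula: TM = TPI / sqrt(Ne)
Step 1: sqrt(Ne) = sqrt(26) = 5.099
Step 2: TM = 16.3 / 5.099 = 3.20

3.20 TM


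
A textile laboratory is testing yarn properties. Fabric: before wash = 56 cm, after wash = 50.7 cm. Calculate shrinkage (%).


Formula: Shrinkage% = ((L_before - L_after) / L_before) * 100
Step 1: Shrinkage = 56 - 50.7 = 5.3 cm
Step 2: Shrinkage% = (5.3 / 56) * 100
Step 3: Shrinkage% = 0.094643 * 100 = 9.4643% ≈ 9.5%

9.5%


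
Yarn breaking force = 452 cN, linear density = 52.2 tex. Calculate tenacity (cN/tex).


Formula: Tenacity = Breaking force / Linear density
Tenacity = 452 cN / 52.2 tex
Tenacity = 8.66 cN/tex

8.66 cN/tex


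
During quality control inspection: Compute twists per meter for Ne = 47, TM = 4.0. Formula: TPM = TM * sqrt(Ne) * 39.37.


Formula: TPM = TM * sqrt(Ne) * 39.37
Step 1: sqrt(Ne) = sqrt(47) = 6.8557
Step 2: TM * sqrt(Ne) = 4.0 * 6.8557 = 27.4228
Step 3: TPM = 27.4228 * 39.37 = 1080 twists/m

1080 twists/m


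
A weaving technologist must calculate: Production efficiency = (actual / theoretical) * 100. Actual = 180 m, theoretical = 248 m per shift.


Formula: Efficiency% = (Actual output / Theoretical output) * 100
Efficiency% = (180 / 248) * 100
Efficiency% = 0.725806 * 100 = 72.5806% ≈ 72.6%

72.6%


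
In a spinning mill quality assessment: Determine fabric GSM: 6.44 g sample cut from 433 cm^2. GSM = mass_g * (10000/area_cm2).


Formula: GSM = mass_g / area_m2
Step 1: Convert area: 433 cm^2 = 433 / 10000 = 0.0433 m^2
Step 2: GSM = 6.44 g / 0.0433 m^2 = 148.7 g/m^2

148.7 g/m^2


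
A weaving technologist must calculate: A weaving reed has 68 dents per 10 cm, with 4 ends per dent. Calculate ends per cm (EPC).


Formula: EPC = (dents per 10 cm * ends per dent) / 10
Step 1: Total ends per 10 cm = 68 * 4 = 272
Step 2: EPC = 272 / 10 = 27.2 ends/cm

27.2 ends/cm


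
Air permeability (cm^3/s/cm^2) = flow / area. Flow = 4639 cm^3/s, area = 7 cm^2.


Formula: Air Permeability = Airflow / Test Area
AP = 4639 cm^3/s / 7 cm^2
AP = 662.7 cm^3/s/cm^2

662.7 cm^3/s/cm^2


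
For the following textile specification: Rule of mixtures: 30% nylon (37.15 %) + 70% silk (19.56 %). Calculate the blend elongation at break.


Formula: Blend property = (fraction_A * property_A) + (fraction_B * property_B)
Step 1: Contribution A = 30/100 * 37.15 % = 11.145 %
Step 2: Contribution B = 70/100 * 19.56 % = 13.692 %
Step 3: Blend elongation at break = 11.145 + 13.692 = 24.837 %

24.837 %


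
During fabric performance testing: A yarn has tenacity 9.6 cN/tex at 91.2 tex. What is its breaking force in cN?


Formula: Breaking force = Tenacity * Linear density
F = 9.6 cN/tex * 91.2 tex
F = 875.52 cN

875.52 cN


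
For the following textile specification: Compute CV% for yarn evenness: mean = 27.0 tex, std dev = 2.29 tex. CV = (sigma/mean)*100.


Formula: CV% = (standard deviation / mean) * 100
Step 1: Ratio = 2.29 / 27.0 = 0.084815
Step 2: CV% = 0.084815 * 100 = 8.4815% ≈ 8.5%

8.5%


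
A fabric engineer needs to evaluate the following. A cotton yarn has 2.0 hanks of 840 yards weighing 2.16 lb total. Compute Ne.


Formula: Ne = hanks / mass_lb
Substituting: Ne = 2.0 / 2.16
Ne = 0.9

0.9 Ne


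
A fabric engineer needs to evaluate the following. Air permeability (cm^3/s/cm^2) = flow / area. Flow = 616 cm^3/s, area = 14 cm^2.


Formula: Air Permeability = Airflow / Test Area
AP = 616 cm^3/s / 14 cm^2
AP = 44.0 cm^3/s/cm^2

44.0 cm^3/s/cm^2


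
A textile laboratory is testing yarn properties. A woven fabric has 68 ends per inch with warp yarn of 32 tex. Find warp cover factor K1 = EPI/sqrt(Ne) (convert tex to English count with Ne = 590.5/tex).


Formula: K1 = EPI / sqrt(Ne), with Ne = 590.5 / tex_warp
Step 1: Ne = 590.5 / 32 = 18.453
Step 2: sqrt(Ne) = sqrt(18.453) = 4.2957
Step 3: K1 = 68 / 4.2957 = 15.8

15.8


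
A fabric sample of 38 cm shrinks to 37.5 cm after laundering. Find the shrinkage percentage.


Formula: Shrinkage% = ((L_before - L_after) / L_before) * 100
Step 1: Shrinkage = 38 - 37.5 = 0.5 cm
Step 2: Shrinkage% = (0.5 / 38) * 100
Step 3: Shrinkage% = 0.013158 * 100 = 1.3158% ≈ 1.3%

1.3%


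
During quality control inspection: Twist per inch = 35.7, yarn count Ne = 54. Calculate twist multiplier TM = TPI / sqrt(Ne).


Formula: TM = TPI / sqrt(Ne)
Step 1: sqrt(Ne) = sqrt(54) = 7.3485
Step 2: TM = 35.7 / 7.3485 = 4.86

4.86 TM


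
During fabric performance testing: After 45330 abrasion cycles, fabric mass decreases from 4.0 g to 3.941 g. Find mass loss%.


Formula: Mass loss% = ((m_before - m_after) / m_before) * 100
Step 1: Mass loss = 4.0 - 3.941 = 0.059 g
Step 2: Ratio = 0.059 / 4.0 = 0.01475
Step 3: Mass loss% = 0.01475 * 100 = 1.475% ≈ 1.48%

1.48%


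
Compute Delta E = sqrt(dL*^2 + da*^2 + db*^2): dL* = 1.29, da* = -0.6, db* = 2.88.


Formula: Delta E = sqrt(dL*^2 + da*^2 + db*^2)
Step 1: dL*^2 = 1.29^2 = 1.6641
Step 2: da*^2 = (-0.6)^2 = 0.36
Step 3: db*^2 = 2.88^2 = 8.2944
Step 4: Sum = 1.6641 + 0.36 + 8.2944 = 10.3185
Step 5: Delta E = sqrt(10.3185) = 3.21

3.21 Delta E


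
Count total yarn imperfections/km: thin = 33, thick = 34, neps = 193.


Formula: Total = thin places + thick places + neps
Total = 33 + 34 + 193
Total = 260 imperfections/km

260 imperfections/km


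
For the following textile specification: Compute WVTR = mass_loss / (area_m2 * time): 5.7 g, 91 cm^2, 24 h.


Formula: WVTR = mass_loss / (area * time)
Step 1: Convert area: 91 cm^2 = 0.0091 m^2
Step 2: WVTR = 5.7 g / (0.0091 m^2 * 24 h)
Step 3: WVTR = 5.7 / 0.2184 = 26.1 g/m^2/h

26.1 g/m^2/h


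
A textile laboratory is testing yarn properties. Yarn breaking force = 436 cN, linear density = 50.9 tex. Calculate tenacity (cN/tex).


Formula: Tenacity = Breaking force / Linear density
Tenacity = 436 cN / 50.9 tex
Tenacity = 8.57 cN/tex

8.57 cN/tex


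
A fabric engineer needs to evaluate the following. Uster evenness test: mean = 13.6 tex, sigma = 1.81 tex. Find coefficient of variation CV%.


Formula: CV% = (standard deviation / mean) * 100
Step 1: Ratio = 1.81 / 13.6 = 0.133088
Step 2: CV% = 0.133088 * 100 = 13.3088% ≈ 13.3%

13.3%


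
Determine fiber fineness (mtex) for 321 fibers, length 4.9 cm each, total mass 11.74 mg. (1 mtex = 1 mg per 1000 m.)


Formula: fineness (mtex) = mass (mg) / total length (km) = (mass_mg / total_length_m) * 1000
Step 1: Convert fiber length: 4.9 cm = 0.049 m
Step 2: Total fiber length = 321 * 0.049 = 15.729 m
Step 3: Linear density = 11.74 mg / 15.729 m = 0.7464 mg/m
Step 4: fineness = 0.7464 * 1000 = 746.4 mtex

746.4 mtex


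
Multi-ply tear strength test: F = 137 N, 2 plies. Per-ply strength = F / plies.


Formula: Per-ply strength = Total force / Number of plies
Per-ply = 137 N / 2
Per-ply = 68.5 N

68.5 N
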